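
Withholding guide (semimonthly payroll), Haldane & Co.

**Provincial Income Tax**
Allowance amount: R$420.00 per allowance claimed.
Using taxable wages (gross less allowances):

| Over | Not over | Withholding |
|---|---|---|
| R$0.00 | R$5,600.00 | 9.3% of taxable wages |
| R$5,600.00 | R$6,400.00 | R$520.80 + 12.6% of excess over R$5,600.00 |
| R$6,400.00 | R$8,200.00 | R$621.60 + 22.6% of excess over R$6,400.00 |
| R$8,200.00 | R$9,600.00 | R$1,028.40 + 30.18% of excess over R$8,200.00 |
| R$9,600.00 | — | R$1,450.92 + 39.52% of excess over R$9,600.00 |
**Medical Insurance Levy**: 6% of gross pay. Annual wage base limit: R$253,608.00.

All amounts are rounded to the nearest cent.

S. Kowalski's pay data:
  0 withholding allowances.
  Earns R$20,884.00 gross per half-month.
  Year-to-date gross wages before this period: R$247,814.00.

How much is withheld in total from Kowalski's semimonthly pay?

Provincial Income Tax: taxable = R$20,884.00
  R$1,450.92 + 39.52% × (R$20,884.00 − R$9,600.00) = R$1,450.92 + 39.52% × R$11,284.00 = R$5,910.36
Medical Insurance Levy: cap R$253,608.00 − YTD R$247,814.00 = R$5,794.00 subject; 6% × R$5,794.00 = R$347.64
Total: R$5,910.36 + R$347.64 = R$6,258.00

R$6,258.00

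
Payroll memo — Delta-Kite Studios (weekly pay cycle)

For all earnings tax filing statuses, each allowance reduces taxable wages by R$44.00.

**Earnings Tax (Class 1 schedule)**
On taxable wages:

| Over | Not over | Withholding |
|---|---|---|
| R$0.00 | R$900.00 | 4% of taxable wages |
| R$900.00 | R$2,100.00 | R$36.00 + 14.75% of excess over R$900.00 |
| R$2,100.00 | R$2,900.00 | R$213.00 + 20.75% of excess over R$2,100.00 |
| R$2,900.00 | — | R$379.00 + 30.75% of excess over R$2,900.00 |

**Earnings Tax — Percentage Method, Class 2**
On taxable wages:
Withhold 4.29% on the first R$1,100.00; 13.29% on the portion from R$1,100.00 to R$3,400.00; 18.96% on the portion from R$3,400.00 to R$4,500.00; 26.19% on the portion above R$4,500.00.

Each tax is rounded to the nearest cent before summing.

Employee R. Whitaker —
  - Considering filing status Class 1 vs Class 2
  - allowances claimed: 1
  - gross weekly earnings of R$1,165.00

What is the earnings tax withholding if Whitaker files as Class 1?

R$68.60

Earnings Tax (Class 1): taxable = R$1,165.00 − 1×R$44.00 = R$1,121.00
  R$36.00 + 14.75% × (R$1,121.00 − R$900.00) = R$36.00 + 14.75% × R$221.00 = R$68.60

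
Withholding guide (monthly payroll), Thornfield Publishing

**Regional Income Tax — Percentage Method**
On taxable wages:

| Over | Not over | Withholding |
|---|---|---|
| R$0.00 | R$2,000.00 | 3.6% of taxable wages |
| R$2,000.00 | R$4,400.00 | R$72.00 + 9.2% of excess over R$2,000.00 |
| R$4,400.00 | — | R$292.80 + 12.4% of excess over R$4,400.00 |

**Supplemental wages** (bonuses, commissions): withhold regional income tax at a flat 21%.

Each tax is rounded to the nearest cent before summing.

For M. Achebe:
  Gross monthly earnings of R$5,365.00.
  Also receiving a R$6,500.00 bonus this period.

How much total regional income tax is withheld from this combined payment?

R$1,777.46

Regional Income Tax: taxable = R$5,365.00
  R$292.80 + 12.4% × (R$5,365.00 − R$4,400.00) = R$292.80 + 12.4% × R$965.00 = R$412.46
Supplemental (21% flat on bonus): 21% × R$6,500.00 = R$1,365.00
Total regional income tax: R$412.46 + R$1,365.00 = R$1,777.46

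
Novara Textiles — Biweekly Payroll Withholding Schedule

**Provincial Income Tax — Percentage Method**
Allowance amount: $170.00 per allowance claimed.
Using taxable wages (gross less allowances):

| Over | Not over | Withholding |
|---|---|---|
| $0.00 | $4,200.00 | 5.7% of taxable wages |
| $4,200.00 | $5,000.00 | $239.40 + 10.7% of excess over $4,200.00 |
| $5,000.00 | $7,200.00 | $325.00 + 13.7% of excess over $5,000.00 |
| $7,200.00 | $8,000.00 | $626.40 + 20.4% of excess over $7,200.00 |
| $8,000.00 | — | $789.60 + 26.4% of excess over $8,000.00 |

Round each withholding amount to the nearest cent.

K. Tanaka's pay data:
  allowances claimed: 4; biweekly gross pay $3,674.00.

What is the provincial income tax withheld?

$170.66

Provincial Income Tax: taxable = $3,674.00 − 4×$170.00 = $2,994.00
  5.7% × $2,994.00 = $170.66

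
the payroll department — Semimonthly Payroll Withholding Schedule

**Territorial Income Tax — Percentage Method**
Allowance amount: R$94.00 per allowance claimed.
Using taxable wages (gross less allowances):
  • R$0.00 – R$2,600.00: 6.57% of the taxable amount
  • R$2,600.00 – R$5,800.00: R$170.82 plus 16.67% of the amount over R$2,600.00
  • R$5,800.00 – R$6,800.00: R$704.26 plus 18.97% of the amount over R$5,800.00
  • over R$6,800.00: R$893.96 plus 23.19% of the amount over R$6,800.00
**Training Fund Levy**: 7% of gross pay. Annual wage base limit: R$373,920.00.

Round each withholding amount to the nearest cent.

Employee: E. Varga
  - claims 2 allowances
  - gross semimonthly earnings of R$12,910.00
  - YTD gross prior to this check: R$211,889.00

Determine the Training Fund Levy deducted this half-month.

Training Fund Levy: 7% × R$12,910.00 = R$903.70

R$903.70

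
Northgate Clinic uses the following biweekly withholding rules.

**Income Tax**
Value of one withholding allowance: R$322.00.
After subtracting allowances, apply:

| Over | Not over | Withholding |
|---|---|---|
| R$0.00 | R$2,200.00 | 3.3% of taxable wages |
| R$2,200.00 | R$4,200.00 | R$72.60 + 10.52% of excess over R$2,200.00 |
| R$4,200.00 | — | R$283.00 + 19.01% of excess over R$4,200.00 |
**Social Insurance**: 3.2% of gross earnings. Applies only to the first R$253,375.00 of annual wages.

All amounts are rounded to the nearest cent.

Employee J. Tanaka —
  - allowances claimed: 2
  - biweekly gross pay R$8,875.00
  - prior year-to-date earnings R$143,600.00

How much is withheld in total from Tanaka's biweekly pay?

R$1,333.29

Income Tax: taxable = R$8,875.00 − 2×R$322.00 = R$8,231.00
  R$283.00 + 19.01% × (R$8,231.00 − R$4,200.00) = R$283.00 + 19.01% × R$4,031.00 = R$1,049.29
Social Insurance: 3.2% × R$8,875.00 = R$284.00
Total: R$1,049.29 + R$284.00 = R$1,333.29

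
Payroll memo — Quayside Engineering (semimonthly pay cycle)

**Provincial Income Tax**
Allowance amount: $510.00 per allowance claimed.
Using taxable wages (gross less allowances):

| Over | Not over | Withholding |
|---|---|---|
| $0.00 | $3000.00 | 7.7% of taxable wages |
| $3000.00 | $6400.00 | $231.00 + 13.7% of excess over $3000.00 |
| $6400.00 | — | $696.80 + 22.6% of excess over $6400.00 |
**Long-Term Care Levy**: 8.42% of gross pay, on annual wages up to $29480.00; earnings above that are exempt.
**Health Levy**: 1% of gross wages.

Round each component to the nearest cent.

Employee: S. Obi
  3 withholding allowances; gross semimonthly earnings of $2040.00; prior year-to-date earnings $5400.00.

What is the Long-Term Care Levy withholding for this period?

Long-Term Care Levy: 8.42% × $2040.00 = $171.77

$171.77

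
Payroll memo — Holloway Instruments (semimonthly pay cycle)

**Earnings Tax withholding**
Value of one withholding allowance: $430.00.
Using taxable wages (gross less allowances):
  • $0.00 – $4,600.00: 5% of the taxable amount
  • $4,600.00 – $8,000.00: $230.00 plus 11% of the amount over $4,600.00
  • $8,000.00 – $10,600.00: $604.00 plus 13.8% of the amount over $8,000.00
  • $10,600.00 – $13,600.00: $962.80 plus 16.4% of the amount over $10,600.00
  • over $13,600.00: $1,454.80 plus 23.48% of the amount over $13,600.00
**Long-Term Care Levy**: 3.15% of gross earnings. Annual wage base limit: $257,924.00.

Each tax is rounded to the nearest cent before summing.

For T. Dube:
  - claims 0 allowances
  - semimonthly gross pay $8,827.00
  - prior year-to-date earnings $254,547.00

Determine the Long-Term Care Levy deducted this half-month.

$106.38

Long-Term Care Levy: cap $257,924.00 − YTD $254,547.00 = $3,377.00 subject; 3.15% × $3,377.00 = $106.38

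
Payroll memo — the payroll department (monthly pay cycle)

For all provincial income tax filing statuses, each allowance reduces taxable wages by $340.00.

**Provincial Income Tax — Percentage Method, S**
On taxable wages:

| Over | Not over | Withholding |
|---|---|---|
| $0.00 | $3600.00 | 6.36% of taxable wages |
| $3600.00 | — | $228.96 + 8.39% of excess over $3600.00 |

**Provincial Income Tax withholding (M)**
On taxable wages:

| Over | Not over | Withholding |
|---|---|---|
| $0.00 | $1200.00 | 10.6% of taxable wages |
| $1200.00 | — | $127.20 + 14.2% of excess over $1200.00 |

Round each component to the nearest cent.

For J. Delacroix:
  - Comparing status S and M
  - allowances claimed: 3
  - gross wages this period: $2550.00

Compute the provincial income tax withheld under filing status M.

Provincial Income Tax (M): taxable = $2550.00 − 3×$340.00 = $1530.00
  $127.20 + 14.2% × ($1530.00 − $1200.00) = $127.20 + 14.2% × $330.00 = $174.06

$174.06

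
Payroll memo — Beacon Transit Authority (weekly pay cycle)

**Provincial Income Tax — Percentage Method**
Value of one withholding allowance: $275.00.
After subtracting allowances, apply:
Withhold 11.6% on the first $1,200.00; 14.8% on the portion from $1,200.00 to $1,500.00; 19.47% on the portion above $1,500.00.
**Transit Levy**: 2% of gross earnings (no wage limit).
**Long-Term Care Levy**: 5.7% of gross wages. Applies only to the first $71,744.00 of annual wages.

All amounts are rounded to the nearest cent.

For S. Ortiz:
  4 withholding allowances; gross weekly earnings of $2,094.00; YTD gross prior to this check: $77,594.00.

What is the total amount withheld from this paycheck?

Provincial Income Tax: taxable = $2,094.00 − 4×$275.00 = $994.00
  11.6% × $994.00 = $115.30
Transit Levy: 2% × $2,094.00 = $41.88
Long-Term Care Levy: YTD $77,594.00 ≥ cap $71,744.00 → $0.00
Total: $115.30 + $41.88 + $0.00 = $157.18

$157.18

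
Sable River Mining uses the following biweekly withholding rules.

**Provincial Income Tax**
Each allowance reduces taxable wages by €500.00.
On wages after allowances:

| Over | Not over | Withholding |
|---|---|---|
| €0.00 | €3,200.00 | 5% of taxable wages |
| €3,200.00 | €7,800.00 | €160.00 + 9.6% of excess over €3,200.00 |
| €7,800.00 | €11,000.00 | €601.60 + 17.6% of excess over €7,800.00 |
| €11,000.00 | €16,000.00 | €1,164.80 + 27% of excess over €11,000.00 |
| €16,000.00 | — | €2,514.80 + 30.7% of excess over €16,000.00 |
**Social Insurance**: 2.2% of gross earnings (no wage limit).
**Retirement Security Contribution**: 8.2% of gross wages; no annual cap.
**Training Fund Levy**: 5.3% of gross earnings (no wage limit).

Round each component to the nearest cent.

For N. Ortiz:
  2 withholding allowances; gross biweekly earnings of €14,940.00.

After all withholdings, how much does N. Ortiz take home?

Provincial Income Tax: taxable = €14,940.00 − 2×€500.00 = €13,940.00
  €1,164.80 + 27% × (€13,940.00 − €11,000.00) = €1,164.80 + 27% × €2,940.00 = €1,958.60
Social Insurance: 2.2% × €14,940.00 = €328.68
Retirement Security Contribution: 8.2% × €14,940.00 = €1,225.08
Training Fund Levy: 5.3% × €14,940.00 = €791.82
Total withheld: €1,958.60 + €328.68 + €1,225.08 + €791.82 = €4,304.18
Net pay: €14,940.00 − €4,304.18 = €10,635.82

€10,635.82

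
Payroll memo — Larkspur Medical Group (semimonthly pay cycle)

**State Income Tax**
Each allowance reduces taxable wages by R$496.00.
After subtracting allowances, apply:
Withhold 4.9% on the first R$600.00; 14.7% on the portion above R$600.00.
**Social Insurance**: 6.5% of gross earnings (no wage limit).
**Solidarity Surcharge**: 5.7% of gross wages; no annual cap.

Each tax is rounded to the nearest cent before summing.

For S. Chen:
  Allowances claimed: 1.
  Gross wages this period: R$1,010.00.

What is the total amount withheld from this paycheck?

State Income Tax: taxable = R$1,010.00 − 1×R$496.00 = R$514.00
  4.9% × R$514.00 = R$25.19
Social Insurance: 6.5% × R$1,010.00 = R$65.65
Solidarity Surcharge: 5.7% × R$1,010.00 = R$57.57
Total: R$25.19 + R$65.65 + R$57.57 = R$148.41

R$148.41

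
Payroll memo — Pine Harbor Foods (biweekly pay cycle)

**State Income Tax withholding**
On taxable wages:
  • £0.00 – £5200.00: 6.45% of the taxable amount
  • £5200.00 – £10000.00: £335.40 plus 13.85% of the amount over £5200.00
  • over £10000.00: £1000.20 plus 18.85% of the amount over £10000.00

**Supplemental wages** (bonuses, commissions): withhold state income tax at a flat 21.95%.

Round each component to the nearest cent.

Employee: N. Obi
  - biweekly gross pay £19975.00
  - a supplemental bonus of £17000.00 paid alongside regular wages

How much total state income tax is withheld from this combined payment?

State Income Tax: taxable = £19975.00
  £1000.20 + 18.85% × (£19975.00 − £10000.00) = £1000.20 + 18.85% × £9975.00 = £2880.49
Supplemental (21.95% flat on bonus): 21.95% × £17000.00 = £3731.50
Total state income tax: £2880.49 + £3731.50 = £6611.99

£6611.99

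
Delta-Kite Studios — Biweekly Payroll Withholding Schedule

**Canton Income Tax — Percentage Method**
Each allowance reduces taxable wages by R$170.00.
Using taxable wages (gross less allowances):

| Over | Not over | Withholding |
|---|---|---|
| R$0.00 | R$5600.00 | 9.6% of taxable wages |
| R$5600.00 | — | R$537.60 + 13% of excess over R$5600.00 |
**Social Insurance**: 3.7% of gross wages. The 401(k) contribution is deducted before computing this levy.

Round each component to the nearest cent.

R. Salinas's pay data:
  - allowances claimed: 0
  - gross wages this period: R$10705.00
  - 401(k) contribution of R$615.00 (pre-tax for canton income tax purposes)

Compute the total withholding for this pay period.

Canton Income Tax: taxable = R$10705.00 − R$615.00 = R$10090.00
  R$537.60 + 13% × (R$10090.00 − R$5600.00) = R$537.60 + 13% × R$4490.00 = R$1121.30
Social Insurance: 3.7% × R$10090.00 = R$373.33
Total: R$1121.30 + R$373.33 = R$1494.63

R$1494.63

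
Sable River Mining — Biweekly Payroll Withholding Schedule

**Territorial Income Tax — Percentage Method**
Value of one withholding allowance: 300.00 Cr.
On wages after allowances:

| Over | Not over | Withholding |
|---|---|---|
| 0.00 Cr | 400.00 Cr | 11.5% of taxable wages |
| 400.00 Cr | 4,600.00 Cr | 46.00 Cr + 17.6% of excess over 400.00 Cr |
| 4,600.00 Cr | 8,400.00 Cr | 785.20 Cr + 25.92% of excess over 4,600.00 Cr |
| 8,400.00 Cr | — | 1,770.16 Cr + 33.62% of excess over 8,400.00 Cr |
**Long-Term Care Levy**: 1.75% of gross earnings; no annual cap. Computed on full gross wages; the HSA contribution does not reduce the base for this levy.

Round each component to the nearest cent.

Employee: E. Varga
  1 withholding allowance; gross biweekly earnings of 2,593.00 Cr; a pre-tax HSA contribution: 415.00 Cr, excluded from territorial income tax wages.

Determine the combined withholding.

351.51 Cr

Territorial Income Tax: taxable = 2,593.00 Cr − 415.00 Cr − 1×300.00 Cr = 1,878.00 Cr
  46.00 Cr + 17.6% × (1,878.00 Cr − 400.00 Cr) = 46.00 Cr + 17.6% × 1,478.00 Cr = 306.13 Cr
Long-Term Care Levy: 1.75% × 2,593.00 Cr = 45.38 Cr
Total: 306.13 Cr + 45.38 Cr = 351.51 Cr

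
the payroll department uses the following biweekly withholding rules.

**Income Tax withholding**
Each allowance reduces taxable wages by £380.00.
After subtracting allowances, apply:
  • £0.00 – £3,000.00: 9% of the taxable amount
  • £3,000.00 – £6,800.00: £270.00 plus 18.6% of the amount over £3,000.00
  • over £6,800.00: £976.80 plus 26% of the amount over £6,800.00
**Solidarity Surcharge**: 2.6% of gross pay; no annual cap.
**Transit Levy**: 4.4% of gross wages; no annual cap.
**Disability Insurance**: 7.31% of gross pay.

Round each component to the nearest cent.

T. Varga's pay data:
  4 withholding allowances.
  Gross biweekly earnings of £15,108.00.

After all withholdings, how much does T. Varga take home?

£10,204.37

Income Tax: taxable = £15,108.00 − 4×£380.00 = £13,588.00
  £976.80 + 26% × (£13,588.00 − £6,800.00) = £976.80 + 26% × £6,788.00 = £2,741.68
Solidarity Surcharge: 2.6% × £15,108.00 = £392.81
Transit Levy: 4.4% × £15,108.00 = £664.75
Disability Insurance: 7.31% × £15,108.00 = £1,104.39
Total withheld: £2,741.68 + £392.81 + £664.75 + £1,104.39 = £4,903.63
Net pay: £15,108.00 − £4,903.63 = £10,204.37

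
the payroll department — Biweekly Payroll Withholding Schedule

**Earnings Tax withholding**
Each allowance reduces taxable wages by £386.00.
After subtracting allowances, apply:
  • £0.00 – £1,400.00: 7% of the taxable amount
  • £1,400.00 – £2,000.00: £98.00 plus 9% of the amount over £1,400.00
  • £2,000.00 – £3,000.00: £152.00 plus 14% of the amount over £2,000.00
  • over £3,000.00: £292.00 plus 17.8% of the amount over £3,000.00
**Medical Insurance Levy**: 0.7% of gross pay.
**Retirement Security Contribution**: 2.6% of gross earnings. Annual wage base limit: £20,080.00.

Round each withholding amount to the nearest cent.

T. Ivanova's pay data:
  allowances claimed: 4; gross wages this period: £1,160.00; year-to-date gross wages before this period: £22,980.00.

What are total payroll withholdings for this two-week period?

Earnings Tax: taxable = £1,160.00 − 4×£386.00 = £-384.00
  Taxable ≤ 0 → £0.00
Medical Insurance Levy: 0.7% × £1,160.00 = £8.12
Retirement Security Contribution: YTD £22,980.00 ≥ cap £20,080.00 → £0.00
Total: £0.00 + £8.12 + £0.00 = £8.12

£8.12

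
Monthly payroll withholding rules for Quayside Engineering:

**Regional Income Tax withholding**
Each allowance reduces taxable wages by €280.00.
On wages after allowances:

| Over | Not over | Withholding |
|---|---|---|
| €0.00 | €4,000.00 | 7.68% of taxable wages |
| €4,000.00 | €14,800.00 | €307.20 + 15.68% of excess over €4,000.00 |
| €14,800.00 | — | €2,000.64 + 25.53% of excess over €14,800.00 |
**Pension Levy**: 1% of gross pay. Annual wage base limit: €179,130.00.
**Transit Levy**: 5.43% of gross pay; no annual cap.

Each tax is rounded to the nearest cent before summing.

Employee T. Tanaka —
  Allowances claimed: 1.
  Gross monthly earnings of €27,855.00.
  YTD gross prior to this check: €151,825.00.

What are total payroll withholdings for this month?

Regional Income Tax: taxable = €27,855.00 − 1×€280.00 = €27,575.00
  €2,000.64 + 25.53% × (€27,575.00 − €14,800.00) = €2,000.64 + 25.53% × €12,775.00 = €5,262.10
Pension Levy: cap €179,130.00 − YTD €151,825.00 = €27,305.00 subject; 1% × €27,305.00 = €273.05
Transit Levy: 5.43% × €27,855.00 = €1,512.53
Total: €5,262.10 + €273.05 + €1,512.53 = €7,047.68

€7,047.68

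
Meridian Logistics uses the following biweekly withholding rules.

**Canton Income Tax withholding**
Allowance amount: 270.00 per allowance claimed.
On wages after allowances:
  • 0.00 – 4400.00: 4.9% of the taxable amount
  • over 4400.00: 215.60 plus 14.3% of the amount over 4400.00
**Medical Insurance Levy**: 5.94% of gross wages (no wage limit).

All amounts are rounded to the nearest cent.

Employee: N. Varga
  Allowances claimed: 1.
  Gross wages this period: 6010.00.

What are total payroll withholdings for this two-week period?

764.21

Canton Income Tax: taxable = 6010.00 − 1×270.00 = 5740.00
  215.60 + 14.3% × (5740.00 − 4400.00) = 215.60 + 14.3% × 1340.00 = 407.22
Medical Insurance Levy: 5.94% × 6010.00 = 356.99
Total: 407.22 + 356.99 = 764.21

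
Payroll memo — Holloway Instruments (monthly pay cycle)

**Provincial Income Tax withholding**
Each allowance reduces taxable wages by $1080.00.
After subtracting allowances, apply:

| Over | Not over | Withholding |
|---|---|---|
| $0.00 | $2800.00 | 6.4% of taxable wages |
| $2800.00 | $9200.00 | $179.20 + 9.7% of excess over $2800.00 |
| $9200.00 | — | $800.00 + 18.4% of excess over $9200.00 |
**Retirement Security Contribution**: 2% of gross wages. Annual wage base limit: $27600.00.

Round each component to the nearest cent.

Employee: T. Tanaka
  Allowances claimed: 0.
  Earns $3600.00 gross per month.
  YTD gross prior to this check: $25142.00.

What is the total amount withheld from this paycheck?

Provincial Income Tax: taxable = $3600.00
  $179.20 + 9.7% × ($3600.00 − $2800.00) = $179.20 + 9.7% × $800.00 = $256.80
Retirement Security Contribution: cap $27600.00 − YTD $25142.00 = $2458.00 subject; 2% × $2458.00 = $49.16
Total: $256.80 + $49.16 = $305.96

$305.96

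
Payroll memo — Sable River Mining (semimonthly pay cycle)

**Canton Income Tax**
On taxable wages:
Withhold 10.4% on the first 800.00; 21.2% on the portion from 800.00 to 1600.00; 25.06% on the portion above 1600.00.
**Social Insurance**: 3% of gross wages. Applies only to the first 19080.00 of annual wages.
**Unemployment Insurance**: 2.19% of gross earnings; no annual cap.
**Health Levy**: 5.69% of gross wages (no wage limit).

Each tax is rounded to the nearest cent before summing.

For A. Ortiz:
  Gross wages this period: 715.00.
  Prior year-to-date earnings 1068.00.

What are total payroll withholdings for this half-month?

Canton Income Tax: taxable = 715.00
  10.4% × 715.00 = 74.36
Social Insurance: 3% × 715.00 = 21.45
Unemployment Insurance: 2.19% × 715.00 = 15.66
Health Levy: 5.69% × 715.00 = 40.68
Total: 74.36 + 21.45 + 15.66 + 40.68 = 152.15

152.15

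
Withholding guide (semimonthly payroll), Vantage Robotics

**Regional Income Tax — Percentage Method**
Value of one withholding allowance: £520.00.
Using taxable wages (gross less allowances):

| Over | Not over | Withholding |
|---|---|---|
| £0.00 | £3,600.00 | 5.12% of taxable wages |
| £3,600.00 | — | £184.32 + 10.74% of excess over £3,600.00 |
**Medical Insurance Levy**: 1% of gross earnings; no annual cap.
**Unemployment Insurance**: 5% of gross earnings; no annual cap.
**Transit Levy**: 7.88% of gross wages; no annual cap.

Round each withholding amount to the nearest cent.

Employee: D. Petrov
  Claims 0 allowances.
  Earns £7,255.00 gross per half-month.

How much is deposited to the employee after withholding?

Regional Income Tax: taxable = £7,255.00
  £184.32 + 10.74% × (£7,255.00 − £3,600.00) = £184.32 + 10.74% × £3,655.00 = £576.87
Medical Insurance Levy: 1% × £7,255.00 = £72.55
Unemployment Insurance: 5% × £7,255.00 = £362.75
Transit Levy: 7.88% × £7,255.00 = £571.69
Total withheld: £576.87 + £72.55 + £362.75 + £571.69 = £1,583.86
Net pay: £7,255.00 − £1,583.86 = £5,671.14

£5,671.14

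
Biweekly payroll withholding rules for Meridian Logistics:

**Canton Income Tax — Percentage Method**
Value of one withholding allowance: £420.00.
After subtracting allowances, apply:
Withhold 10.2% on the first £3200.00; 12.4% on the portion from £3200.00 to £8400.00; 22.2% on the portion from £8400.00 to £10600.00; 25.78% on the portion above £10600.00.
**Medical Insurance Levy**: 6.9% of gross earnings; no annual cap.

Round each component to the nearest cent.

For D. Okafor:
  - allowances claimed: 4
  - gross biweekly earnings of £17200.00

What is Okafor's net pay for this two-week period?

Canton Income Tax: taxable = £17200.00 − 4×£420.00 = £15520.00
  £1459.60 + 25.78% × (£15520.00 − £10600.00) = £1459.60 + 25.78% × £4920.00 = £2727.98
Medical Insurance Levy: 6.9% × £17200.00 = £1186.80
Total withheld: £2727.98 + £1186.80 = £3914.78
Net pay: £17200.00 − £3914.78 = £13285.22

£13285.22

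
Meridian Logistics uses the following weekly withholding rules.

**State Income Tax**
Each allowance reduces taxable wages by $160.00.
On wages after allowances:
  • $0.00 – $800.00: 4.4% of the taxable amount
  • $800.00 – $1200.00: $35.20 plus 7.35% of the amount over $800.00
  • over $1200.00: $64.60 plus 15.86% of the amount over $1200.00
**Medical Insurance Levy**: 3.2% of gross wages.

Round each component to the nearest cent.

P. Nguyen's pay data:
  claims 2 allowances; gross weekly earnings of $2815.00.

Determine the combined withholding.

State Income Tax: taxable = $2815.00 − 2×$160.00 = $2495.00
  $64.60 + 15.86% × ($2495.00 − $1200.00) = $64.60 + 15.86% × $1295.00 = $269.99
Medical Insurance Levy: 3.2% × $2815.00 = $90.08
Total: $269.99 + $90.08 = $360.07

$360.07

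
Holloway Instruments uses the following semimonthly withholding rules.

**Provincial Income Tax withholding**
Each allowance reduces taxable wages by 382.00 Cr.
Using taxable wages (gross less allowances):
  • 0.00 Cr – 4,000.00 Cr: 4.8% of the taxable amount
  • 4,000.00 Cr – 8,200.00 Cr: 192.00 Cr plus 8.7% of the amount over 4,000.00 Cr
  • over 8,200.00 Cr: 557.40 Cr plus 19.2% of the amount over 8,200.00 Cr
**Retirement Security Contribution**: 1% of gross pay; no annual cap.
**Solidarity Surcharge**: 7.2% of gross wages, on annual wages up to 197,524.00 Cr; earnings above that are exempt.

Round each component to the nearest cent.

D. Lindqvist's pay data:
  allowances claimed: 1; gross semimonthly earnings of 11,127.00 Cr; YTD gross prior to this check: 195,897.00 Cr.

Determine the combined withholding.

Provincial Income Tax: taxable = 11,127.00 Cr − 1×382.00 Cr = 10,745.00 Cr
  557.40 Cr + 19.2% × (10,745.00 Cr − 8,200.00 Cr) = 557.40 Cr + 19.2% × 2,545.00 Cr = 1,046.04 Cr
Retirement Security Contribution: 1% × 11,127.00 Cr = 111.27 Cr
Solidarity Surcharge: cap 197,524.00 Cr − YTD 195,897.00 Cr = 1,627.00 Cr subject; 7.2% × 1,627.00 Cr = 117.14 Cr
Total: 1,046.04 Cr + 111.27 Cr + 117.14 Cr = 1,274.45 Cr

1,274.45 Cr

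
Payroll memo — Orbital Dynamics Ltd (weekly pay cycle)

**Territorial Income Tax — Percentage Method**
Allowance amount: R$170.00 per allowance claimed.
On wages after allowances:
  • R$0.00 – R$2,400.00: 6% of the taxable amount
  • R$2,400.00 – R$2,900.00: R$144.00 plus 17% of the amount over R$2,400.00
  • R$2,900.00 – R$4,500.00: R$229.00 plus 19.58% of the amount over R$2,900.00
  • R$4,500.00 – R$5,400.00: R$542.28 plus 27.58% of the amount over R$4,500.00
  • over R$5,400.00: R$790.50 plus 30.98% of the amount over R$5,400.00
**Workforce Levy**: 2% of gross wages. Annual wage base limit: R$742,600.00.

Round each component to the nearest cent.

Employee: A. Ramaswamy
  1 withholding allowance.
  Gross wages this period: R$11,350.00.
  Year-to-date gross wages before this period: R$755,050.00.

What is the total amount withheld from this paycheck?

Territorial Income Tax: taxable = R$11,350.00 − 1×R$170.00 = R$11,180.00
  R$790.50 + 30.98% × (R$11,180.00 − R$5,400.00) = R$790.50 + 30.98% × R$5,780.00 = R$2,581.14
Workforce Levy: YTD R$755,050.00 ≥ cap R$742,600.00 → R$0.00
Total: R$2,581.14 + R$0.00 = R$2,581.14

R$2,581.14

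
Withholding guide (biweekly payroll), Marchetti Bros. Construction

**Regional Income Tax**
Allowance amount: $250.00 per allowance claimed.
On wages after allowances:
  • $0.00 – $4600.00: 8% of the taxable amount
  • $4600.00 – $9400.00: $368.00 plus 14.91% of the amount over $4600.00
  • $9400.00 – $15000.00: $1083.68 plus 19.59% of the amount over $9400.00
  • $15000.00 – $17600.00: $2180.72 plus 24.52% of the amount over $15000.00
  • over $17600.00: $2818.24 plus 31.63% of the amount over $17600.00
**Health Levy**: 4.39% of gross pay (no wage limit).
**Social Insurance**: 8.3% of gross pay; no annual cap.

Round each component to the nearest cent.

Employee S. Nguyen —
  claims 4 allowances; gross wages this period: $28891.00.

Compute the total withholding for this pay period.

$9739.54

Regional Income Tax: taxable = $28891.00 − 4×$250.00 = $27891.00
  $2818.24 + 31.63% × ($27891.00 − $17600.00) = $2818.24 + 31.63% × $10291.00 = $6073.28
Health Levy: 4.39% × $28891.00 = $1268.31
Social Insurance: 8.3% × $28891.00 = $2397.95
Total: $6073.28 + $1268.31 + $2397.95 = $9739.54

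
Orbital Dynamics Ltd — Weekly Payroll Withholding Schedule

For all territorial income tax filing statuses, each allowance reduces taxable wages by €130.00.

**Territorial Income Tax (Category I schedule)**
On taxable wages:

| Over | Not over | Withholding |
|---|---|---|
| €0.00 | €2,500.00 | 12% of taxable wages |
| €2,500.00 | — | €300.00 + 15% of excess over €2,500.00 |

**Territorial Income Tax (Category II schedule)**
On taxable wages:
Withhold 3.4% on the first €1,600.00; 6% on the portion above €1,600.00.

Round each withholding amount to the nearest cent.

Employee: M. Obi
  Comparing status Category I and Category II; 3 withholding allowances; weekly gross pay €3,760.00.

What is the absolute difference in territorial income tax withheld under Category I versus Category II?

€269.90

Territorial Income Tax (Category I): taxable = €3,760.00 − 3×€130.00 = €3,370.00
  €300.00 + 15% × (€3,370.00 − €2,500.00) = €300.00 + 15% × €870.00 = €430.50
Territorial Income Tax (Category II): taxable = €3,760.00 − 3×€130.00 = €3,370.00
  €54.40 + 6% × (€3,370.00 − €1,600.00) = €54.40 + 6% × €1,770.00 = €160.60
Difference: |€430.50 − €160.60| = €269.90 (higher under Category I)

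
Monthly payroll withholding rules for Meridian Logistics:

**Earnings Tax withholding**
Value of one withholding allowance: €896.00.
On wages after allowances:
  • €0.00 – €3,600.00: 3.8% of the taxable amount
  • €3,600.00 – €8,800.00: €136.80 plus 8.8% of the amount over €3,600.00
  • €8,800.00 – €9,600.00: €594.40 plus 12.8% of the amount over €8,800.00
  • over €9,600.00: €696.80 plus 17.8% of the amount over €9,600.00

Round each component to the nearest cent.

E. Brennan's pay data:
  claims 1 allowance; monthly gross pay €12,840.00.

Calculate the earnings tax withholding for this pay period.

€1,114.03

Earnings Tax: taxable = €12,840.00 − 1×€896.00 = €11,944.00
  €696.80 + 17.8% × (€11,944.00 − €9,600.00) = €696.80 + 17.8% × €2,344.00 = €1,114.03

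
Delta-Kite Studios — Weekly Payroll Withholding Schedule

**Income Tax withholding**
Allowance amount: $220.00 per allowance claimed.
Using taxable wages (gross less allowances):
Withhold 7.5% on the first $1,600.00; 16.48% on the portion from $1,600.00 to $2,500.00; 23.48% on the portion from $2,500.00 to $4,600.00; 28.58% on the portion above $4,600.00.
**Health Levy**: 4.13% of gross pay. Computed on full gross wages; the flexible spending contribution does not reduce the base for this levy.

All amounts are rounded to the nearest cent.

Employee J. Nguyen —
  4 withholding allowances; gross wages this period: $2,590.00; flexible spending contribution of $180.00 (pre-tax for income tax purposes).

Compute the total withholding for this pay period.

Income Tax: taxable = $2,590.00 − $180.00 − 4×$220.00 = $1,530.00
  7.5% × $1,530.00 = $114.75
Health Levy: 4.13% × $2,590.00 = $106.97
Total: $114.75 + $106.97 = $221.72

$221.72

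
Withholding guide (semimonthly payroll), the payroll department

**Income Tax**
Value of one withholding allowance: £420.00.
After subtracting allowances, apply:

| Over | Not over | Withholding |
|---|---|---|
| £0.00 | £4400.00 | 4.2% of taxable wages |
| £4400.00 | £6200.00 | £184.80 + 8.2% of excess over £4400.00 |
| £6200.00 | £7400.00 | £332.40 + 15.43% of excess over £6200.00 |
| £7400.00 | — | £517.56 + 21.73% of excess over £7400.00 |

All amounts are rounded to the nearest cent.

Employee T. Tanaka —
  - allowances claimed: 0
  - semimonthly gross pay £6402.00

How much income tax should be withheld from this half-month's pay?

£363.57

Income Tax: taxable = £6402.00
  £332.40 + 15.43% × (£6402.00 − £6200.00) = £332.40 + 15.43% × £202.00 = £363.57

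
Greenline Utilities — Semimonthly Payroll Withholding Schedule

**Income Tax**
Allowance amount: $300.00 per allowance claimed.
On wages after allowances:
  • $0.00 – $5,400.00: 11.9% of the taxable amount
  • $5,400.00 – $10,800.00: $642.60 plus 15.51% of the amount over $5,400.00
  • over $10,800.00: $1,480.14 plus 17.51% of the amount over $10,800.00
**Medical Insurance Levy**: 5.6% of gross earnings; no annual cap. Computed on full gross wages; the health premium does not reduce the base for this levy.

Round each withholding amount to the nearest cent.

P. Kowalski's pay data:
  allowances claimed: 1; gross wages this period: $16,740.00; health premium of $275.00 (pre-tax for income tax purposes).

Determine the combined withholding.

$3,356.99

Income Tax: taxable = $16,740.00 − $275.00 − 1×$300.00 = $16,165.00
  $1,480.14 + 17.51% × ($16,165.00 − $10,800.00) = $1,480.14 + 17.51% × $5,365.00 = $2,419.55
Medical Insurance Levy: 5.6% × $16,740.00 = $937.44
Total: $2,419.55 + $937.44 = $3,356.99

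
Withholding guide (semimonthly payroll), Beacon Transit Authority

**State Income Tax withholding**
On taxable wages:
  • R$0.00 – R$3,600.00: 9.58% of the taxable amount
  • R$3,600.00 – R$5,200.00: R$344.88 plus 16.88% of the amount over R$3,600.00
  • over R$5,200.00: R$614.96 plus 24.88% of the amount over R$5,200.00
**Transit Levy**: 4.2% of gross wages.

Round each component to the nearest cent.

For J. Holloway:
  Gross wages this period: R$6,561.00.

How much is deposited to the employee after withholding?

R$5,331.86

State Income Tax: taxable = R$6,561.00
  R$614.96 + 24.88% × (R$6,561.00 − R$5,200.00) = R$614.96 + 24.88% × R$1,361.00 = R$953.58
Transit Levy: 4.2% × R$6,561.00 = R$275.56
Total withheld: R$953.58 + R$275.56 = R$1,229.14
Net pay: R$6,561.00 − R$1,229.14 = R$5,331.86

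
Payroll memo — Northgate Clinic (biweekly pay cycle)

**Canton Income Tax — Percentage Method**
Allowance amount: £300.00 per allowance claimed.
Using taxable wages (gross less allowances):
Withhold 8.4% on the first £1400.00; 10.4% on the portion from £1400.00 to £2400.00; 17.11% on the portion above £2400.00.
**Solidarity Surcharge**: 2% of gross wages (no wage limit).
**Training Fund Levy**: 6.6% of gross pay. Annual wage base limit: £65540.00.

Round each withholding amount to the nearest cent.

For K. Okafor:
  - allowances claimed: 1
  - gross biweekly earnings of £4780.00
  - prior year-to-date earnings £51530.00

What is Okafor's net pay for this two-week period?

£3791.43

Canton Income Tax: taxable = £4780.00 − 1×£300.00 = £4480.00
  £221.60 + 17.11% × (£4480.00 − £2400.00) = £221.60 + 17.11% × £2080.00 = £577.49
Solidarity Surcharge: 2% × £4780.00 = £95.60
Training Fund Levy: 6.6% × £4780.00 = £315.48
Total withheld: £577.49 + £95.60 + £315.48 = £988.57
Net pay: £4780.00 − £988.57 = £3791.43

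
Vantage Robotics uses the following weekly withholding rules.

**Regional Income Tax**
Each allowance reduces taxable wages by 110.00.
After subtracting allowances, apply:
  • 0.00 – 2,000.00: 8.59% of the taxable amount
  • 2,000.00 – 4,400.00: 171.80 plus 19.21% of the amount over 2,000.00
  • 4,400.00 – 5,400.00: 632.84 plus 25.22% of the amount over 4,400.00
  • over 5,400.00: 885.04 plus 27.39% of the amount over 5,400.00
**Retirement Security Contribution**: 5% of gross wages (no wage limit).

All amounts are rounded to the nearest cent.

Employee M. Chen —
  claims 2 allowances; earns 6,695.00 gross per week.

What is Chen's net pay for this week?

5,180.77

Regional Income Tax: taxable = 6,695.00 − 2×110.00 = 6,475.00
  885.04 + 27.39% × (6,475.00 − 5,400.00) = 885.04 + 27.39% × 1,075.00 = 1,179.48
Retirement Security Contribution: 5% × 6,695.00 = 334.75
Total withheld: 1,179.48 + 334.75 = 1,514.23
Net pay: 6,695.00 − 1,514.23 = 5,180.77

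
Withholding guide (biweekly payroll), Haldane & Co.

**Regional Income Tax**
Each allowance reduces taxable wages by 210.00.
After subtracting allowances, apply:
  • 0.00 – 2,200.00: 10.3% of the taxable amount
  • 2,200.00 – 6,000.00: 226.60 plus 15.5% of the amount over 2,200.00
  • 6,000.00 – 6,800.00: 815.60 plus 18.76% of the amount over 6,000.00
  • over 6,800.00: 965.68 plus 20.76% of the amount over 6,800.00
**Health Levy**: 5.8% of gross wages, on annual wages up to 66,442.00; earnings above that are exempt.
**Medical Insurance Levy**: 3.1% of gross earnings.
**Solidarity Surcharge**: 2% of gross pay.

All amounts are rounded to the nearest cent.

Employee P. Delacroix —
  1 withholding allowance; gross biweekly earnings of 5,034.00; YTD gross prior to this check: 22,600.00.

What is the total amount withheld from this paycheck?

Regional Income Tax: taxable = 5,034.00 − 1×210.00 = 4,824.00
  226.60 + 15.5% × (4,824.00 − 2,200.00) = 226.60 + 15.5% × 2,624.00 = 633.32
Health Levy: 5.8% × 5,034.00 = 291.97
Medical Insurance Levy: 3.1% × 5,034.00 = 156.05
Solidarity Surcharge: 2% × 5,034.00 = 100.68
Total: 633.32 + 291.97 + 156.05 + 100.68 = 1,182.02

1,182.02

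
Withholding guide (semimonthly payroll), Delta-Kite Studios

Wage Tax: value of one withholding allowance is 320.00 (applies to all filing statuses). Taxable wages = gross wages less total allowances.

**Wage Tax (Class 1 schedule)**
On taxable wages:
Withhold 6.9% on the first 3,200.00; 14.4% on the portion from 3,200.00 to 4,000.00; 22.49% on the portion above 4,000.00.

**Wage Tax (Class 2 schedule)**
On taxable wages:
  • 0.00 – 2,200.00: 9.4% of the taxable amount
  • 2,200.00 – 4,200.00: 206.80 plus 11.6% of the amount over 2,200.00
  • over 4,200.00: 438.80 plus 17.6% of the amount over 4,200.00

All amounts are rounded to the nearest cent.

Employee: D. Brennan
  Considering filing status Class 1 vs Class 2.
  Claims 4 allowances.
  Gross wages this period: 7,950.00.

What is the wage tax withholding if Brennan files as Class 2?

Wage Tax (Class 2): taxable = 7,950.00 − 4×320.00 = 6,670.00
  438.80 + 17.6% × (6,670.00 − 4,200.00) = 438.80 + 17.6% × 2,470.00 = 873.52

873.52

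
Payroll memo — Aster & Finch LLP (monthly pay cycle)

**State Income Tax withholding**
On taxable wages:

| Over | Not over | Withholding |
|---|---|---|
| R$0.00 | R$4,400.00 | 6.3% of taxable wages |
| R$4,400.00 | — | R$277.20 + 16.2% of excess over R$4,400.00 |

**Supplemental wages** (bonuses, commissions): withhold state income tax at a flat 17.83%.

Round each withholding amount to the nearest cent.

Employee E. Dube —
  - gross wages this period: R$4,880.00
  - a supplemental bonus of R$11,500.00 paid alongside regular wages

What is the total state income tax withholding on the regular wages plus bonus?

State Income Tax: taxable = R$4,880.00
  R$277.20 + 16.2% × (R$4,880.00 − R$4,400.00) = R$277.20 + 16.2% × R$480.00 = R$354.96
Supplemental (17.83% flat on bonus): 17.83% × R$11,500.00 = R$2,050.45
Total state income tax: R$354.96 + R$2,050.45 = R$2,405.41

R$2,405.41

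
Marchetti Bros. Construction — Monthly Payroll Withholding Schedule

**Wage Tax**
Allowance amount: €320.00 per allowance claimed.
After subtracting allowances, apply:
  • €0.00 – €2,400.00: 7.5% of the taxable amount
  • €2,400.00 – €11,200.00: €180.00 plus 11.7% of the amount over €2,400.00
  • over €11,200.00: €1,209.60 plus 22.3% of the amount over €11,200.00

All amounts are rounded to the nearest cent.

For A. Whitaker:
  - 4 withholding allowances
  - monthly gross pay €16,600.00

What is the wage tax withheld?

€2,128.36

Wage Tax: taxable = €16,600.00 − 4×€320.00 = €15,320.00
  €1,209.60 + 22.3% × (€15,320.00 − €11,200.00) = €1,209.60 + 22.3% × €4,120.00 = €2,128.36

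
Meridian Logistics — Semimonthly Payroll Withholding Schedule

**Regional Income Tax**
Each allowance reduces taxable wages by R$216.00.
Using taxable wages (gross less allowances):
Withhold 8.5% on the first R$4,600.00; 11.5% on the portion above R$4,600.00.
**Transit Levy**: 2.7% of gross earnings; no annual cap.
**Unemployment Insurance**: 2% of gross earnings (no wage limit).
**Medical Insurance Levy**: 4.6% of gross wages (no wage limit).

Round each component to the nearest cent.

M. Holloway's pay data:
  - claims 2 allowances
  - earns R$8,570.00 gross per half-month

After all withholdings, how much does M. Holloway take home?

Regional Income Tax: taxable = R$8,570.00 − 2×R$216.00 = R$8,138.00
  R$391.00 + 11.5% × (R$8,138.00 − R$4,600.00) = R$391.00 + 11.5% × R$3,538.00 = R$797.87
Transit Levy: 2.7% × R$8,570.00 = R$231.39
Unemployment Insurance: 2% × R$8,570.00 = R$171.40
Medical Insurance Levy: 4.6% × R$8,570.00 = R$394.22
Total withheld: R$797.87 + R$231.39 + R$171.40 + R$394.22 = R$1,594.88
Net pay: R$8,570.00 − R$1,594.88 = R$6,975.12

R$6,975.12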